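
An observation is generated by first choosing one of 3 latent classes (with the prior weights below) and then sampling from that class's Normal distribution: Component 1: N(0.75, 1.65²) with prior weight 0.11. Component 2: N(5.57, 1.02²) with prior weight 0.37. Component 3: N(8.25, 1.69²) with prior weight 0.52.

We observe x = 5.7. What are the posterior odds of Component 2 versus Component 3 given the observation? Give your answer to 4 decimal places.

3.6504

Only the two components matter; the odds are (π_i f_i(x)) / (π_j f_j(x)).
Component likelihoods at x = 5.7:
  f_1 = (1/(1.65·√(2π)))·exp(−(5.7−0.75)²/(2·1.65²)) = 0.241783·exp(-4.50000) = 0.00268597
  f_2 = (1/(1.02·√(2π)))·exp(−(5.7−5.57)²/(2·1.02²)) = 0.391120·exp(-0.00812) = 0.387956
  f_3 = (1/(1.69·√(2π)))·exp(−(5.7−8.25)²/(2·1.69²)) = 0.236061·exp(-1.13835) = 0.0756211
Odds = (0.37/0.52) × (0.387956/0.0756211) = 0.711538 × 5.13026 ≈ 3.6504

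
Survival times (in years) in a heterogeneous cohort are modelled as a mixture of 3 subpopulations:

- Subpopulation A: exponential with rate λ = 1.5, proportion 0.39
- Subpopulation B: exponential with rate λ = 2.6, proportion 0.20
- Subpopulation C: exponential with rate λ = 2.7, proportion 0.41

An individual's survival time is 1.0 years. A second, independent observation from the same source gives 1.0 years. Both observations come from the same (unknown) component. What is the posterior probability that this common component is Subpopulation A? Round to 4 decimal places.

By Bayes' theorem, P(k | x) = π_k f_k(x) / Σ_j π_j f_j(x).
Since both observations come from the same component, the likelihood for component k is f_k(x₁)·f_k(x₂).
  f_A = [0.334695] × [0.334695] = 0.112021
  f_B = [0.193111] × [0.193111] = 0.037292
  f_C = [0.181455] × [0.181455] = 0.0329259
Prior × likelihood for each component:
  π_A·f_A = 0.39 × 0.112021 = 0.0436882
  π_B·f_B = 0.20 × 0.037292 = 0.0074584
  π_C·f_C = 0.41 × 0.0329259 = 0.0134996
Denominator: 0.0436882 + 0.0074584 + 0.0134996 = 0.0646462
P(Subpopulation A | data) ≈ 0.6758

0.6758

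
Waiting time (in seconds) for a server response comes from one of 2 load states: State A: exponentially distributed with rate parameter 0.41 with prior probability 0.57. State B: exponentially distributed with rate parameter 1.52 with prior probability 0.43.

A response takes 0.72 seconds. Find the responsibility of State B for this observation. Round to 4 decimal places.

The responsibility of component k is π_k f_k(x) divided by Σ_j π_j f_j(x).
Exponential densities:
  p_A = 0.41·e^(−0.41·0.72) = 0.41·e^(−0.2952) = 0.305197
  p_B = 1.52·e^(−1.52·0.72) = 1.52·e^(−1.0944) = 0.508805
Prior × likelihood for each component:
  π_A·p_A = 0.57 × 0.305197 = 0.173962
  π_B·p_B = 0.43 × 0.508805 = 0.218786
Marginal: 0.173962 + 0.218786 = 0.392749
Responsibility of State B: 0.218786 / 0.392749 ≈ 0.5571

0.5571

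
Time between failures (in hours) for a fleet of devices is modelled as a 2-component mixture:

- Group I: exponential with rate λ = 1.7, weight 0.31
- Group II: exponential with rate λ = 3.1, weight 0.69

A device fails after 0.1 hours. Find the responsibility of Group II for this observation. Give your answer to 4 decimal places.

P(component k | x) = P(Z=k)·f_k(x) / marginal(x), where marginal(x) = Σ_j P(Z=j)·f_j(x).
Component likelihoods at x = 0.1 hours:
  f_I = 1.43423
  f_II = 2.27369
Multiply by the mixture weights:
  P(Z=I)·f_I = 0.31 × 1.43423 = 0.444611
  P(Z=II)·f_II = 0.69 × 2.27369 = 1.56884
Denominator: 0.444611 + 1.56884 = 2.01345
P(Group II | the observation) = 1.56884 / 2.01345 ≈ 0.7792

0.7792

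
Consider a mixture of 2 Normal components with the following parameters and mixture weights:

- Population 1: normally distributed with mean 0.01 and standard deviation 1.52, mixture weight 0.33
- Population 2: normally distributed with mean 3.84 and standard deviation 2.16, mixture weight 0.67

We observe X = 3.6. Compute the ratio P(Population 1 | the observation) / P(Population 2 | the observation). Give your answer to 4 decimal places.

0.0433

Since P(k|x) ∝ π_k f_k(x), the posterior odds are π_i f_i(x) / (π_j f_j(x)).
Normal densities:
  f_1 = (1/(1.52·√(2π)))·exp(−(3.6−0.01)²/(2·1.52²)) = 0.262462·exp(-2.78915) = 0.0161345
  f_2 = (1/(2.16·√(2π)))·exp(−(3.6−3.84)²/(2·2.16²)) = 0.184696·exp(-0.00617) = 0.183559
Posterior odds = (π_1·f_1) / (π_2·f_2) = (0.33·0.0161345) / (0.67·0.183559) = 0.00532437 / 0.122984 ≈ 0.0433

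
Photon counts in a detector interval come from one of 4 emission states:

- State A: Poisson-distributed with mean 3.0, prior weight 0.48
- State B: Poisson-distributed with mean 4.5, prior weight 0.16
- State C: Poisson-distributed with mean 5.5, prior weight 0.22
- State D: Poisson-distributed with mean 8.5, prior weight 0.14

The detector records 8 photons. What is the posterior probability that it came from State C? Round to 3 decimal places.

Apply Bayes' rule: the posterior for each component is proportional to its prior times its likelihood at x.
Poisson probabilities:
  L_A = 0.00810151
  L_B = 0.0463292
  L_C = 0.0848714
  L_D = 0.137508
Weight by the priors:
  w_A·L_A = 0.48 × 0.00810151 = 0.00388873
  w_B·L_B = 0.16 × 0.0463292 = 0.00741267
  w_C·L_C = 0.22 × 0.0848714 = 0.0186717
  w_D·L_D = 0.14 × 0.137508 = 0.0192511
Sum: 0.00388873 + 0.00741267 + 0.0186717 + 0.0192511 = 0.0492242
P(State C | 8 photons) ≈ 0.379

0.379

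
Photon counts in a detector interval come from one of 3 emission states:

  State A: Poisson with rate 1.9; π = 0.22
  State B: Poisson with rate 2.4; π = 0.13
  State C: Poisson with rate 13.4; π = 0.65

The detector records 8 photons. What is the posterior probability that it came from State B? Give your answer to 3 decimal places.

0.012

The responsibility of component k is P(Z=k) f_k(x) divided by Σ_j P(Z=j) f_j(x).
Component likelihoods at x = 8 photons:
  p_A = e^(−1.9)·1.9^8/8! = 0.000630012
  p_B = e^(−2.4)·2.4^8/8! = 0.00247664
  p_C = e^(−13.4)·13.4^8/8! = 0.0390636
Multiply by the mixture weights:
  P(Z=A)·p_A = 0.22 × 0.000630012 = 0.000138603
  P(Z=B)·p_B = 0.13 × 0.00247664 = 0.000321963
  P(Z=C)·p_C = 0.65 × 0.0390636 = 0.0253913
Evidence: 0.000138603 + 0.000321963 + 0.0253913 = 0.0258519
P(State B | data) = 0.000321963 / 0.0258519 ≈ 0.012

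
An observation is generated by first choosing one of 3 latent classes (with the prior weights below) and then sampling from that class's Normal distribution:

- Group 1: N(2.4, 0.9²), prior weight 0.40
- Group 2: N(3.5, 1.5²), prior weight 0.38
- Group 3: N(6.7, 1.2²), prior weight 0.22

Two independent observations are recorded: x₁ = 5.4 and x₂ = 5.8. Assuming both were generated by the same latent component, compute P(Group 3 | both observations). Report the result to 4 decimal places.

Apply Bayes' rule: the posterior for each component is proportional to its prior times its likelihood at x.
Since both observations come from the same component, the likelihood for component k is f_k(x₁)·f_k(x₂).
  p_1 = [0.00171364] × [0.000352881] = 6.04712e-07
  p_2 = [0.119239] × [0.0820883] = 0.00978813
  p_3 = [0.184877] × [0.250948] = 0.0463944
Weight by the priors:
  π_1·p_1 = 0.40 × 6.04712e-07 = 2.41885e-07
  π_2·p_2 = 0.38 × 0.00978813 = 0.00371949
  π_3·p_3 = 0.22 × 0.0463944 = 0.0102068
Denominator: 2.41885e-07 + 0.00371949 + 0.0102068 = 0.0139265
P(Group 3 | x₁,x₂) = 0.0102068 / 0.0139265 ≈ 0.7329

0.7329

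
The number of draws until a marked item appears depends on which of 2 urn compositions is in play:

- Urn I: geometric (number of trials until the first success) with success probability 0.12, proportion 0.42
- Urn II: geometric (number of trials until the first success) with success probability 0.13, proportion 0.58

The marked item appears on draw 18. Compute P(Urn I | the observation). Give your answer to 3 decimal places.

Apply Bayes' rule: the posterior for each component is proportional to its prior times its likelihood at x.
Geometric probabilities:
  p_I = 0.013658
  p_II = 0.0121835
Unnormalised posteriors:
  π_I·p_I = 0.42 × 0.013658 = 0.00573635
  π_II·p_II = 0.58 × 0.0121835 = 0.00706641
Marginal: 0.00573635 + 0.00706641 = 0.0128028
So the posterior for Urn I is 0.00573635 / 0.0128028 ≈ 0.448.

0.448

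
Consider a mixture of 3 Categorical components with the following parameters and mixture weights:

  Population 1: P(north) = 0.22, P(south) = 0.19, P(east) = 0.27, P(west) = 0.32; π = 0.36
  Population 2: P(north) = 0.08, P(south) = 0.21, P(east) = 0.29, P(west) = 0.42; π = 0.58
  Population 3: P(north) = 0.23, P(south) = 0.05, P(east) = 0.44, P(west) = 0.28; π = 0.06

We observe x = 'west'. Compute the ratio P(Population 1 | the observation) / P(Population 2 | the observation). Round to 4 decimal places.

The posterior odds equal the prior odds times the likelihood ratio: (π_i/π_j)·(f_i(x)/f_j(x)).
Component likelihoods at x = 'west':
  f_1 = P(west | comp) = 0.32
  f_2 = P(west | comp) = 0.42
  f_3 = P(west | comp) = 0.28
Posterior odds = (π_1·f_1) / (π_2·f_2) = (0.36·0.32) / (0.58·0.42) = 0.1152 / 0.2436 ≈ 0.4729

0.4729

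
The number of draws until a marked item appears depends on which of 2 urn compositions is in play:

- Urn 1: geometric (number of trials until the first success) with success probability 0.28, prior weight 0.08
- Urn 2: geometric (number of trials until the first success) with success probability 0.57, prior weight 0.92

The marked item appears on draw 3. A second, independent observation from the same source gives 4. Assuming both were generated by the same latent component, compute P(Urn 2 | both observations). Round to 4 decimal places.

The responsibility of component k is P(Z=k) f_k(x) divided by Σ_j P(Z=j) f_j(x).
Since both observations come from the same component, the likelihood for component k is f_k(x₁)·f_k(x₂).
  L_1 = [0.145152] × [0.104509] = 0.0151698
  L_2 = [0.105393] × [0.045319] = 0.0047763
Weight by the priors:
  P(Z=1)·L_1 = 0.08 × 0.0151698 = 0.00121358
  P(Z=2)·L_2 = 0.92 × 0.0047763 = 0.0043942
Denominator: 0.00121358 + 0.0043942 = 0.00560778
P(Urn 2 | x₁, x₂) = 0.0043942 / 0.00560778 ≈ 0.7836

0.7836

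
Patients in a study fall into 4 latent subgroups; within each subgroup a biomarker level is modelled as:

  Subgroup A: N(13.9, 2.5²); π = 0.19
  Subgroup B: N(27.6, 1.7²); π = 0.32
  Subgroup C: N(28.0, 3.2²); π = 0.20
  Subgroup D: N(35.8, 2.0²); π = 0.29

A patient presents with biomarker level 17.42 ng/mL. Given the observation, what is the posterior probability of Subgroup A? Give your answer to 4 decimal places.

0.9907

By Bayes' theorem, P(k | x) = π_k f_k(x) / Σ_j π_j f_j(x).
Normal densities:
  L_A = (1/(2.5·√(2π)))·exp(−(17.42−13.9)²/(2·2.5²)) = 0.159577·exp(-0.99123) = 0.0592221
  L_B = (1/(1.7·√(2π)))·exp(−(17.42−27.6)²/(2·1.7²)) = 0.234672·exp(-17.92948) = 3.83519e-09
  L_C = (1/(3.2·√(2π)))·exp(−(17.42−28.0)²/(2·3.2²)) = 0.124669·exp(-5.46564) = 0.000527304
  L_D = (1/(2.0·√(2π)))·exp(−(17.42−35.8)²/(2·2.0²)) = 0.199471·exp(-42.22805) = 9.13e-20
Weight by the priors:
  π_A·L_A = 0.19 × 0.0592221 = 0.0112522
  π_B·L_B = 0.32 × 3.83519e-09 = 1.22726e-09
  π_C·L_C = 0.20 × 0.000527304 = 0.000105461
  π_D·L_D = 0.29 × 9.13e-20 = 2.6477e-20
Normaliser: 0.0112522 + 1.22726e-09 + 0.000105461 + 2.6477e-20 = 0.0113577
Responsibility of Subgroup A: 0.0112522 / 0.0113577 ≈ 0.9907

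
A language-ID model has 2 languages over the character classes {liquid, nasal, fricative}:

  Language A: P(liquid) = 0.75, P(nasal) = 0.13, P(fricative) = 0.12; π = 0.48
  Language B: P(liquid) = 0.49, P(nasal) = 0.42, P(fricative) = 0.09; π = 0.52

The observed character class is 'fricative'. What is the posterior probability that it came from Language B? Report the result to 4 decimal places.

P(component k | x) = w_k·f_k(x) / marginal(x), where marginal(x) = Σ_j w_j·f_j(x).
Categorical probabilities:
  p_A = P(fricative | comp) = 0.12
  p_B = P(fricative | comp) = 0.09
Prior × likelihood for each component:
  w_A·p_A = 0.48 × 0.12 = 0.0576
  w_B·p_B = 0.52 × 0.09 = 0.0468
Sum: 0.0576 + 0.0468 = 0.1044
So the posterior for Language B is 0.0468 / 0.1044 ≈ 0.4483.

0.4483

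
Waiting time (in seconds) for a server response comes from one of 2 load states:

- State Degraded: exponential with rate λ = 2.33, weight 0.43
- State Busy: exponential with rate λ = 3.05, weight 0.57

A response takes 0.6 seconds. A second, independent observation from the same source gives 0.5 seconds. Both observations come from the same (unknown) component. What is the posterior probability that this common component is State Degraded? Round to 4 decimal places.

0.4929

The responsibility of component k is π_k f_k(x) divided by Σ_j π_j f_j(x).
Since both observations come from the same component, the likelihood for component k is f_k(x₁)·f_k(x₂).
  f_Degraded = [0.575721] × [0.72678] = 0.418423
  f_Busy = [0.489261] × [0.663744] = 0.324744
Weight by the priors:
  π_Degraded·f_Degraded = 0.43 × 0.418423 = 0.179922
  π_Busy·f_Busy = 0.57 × 0.324744 = 0.185104
Denominator: 0.179922 + 0.185104 = 0.365026
P(State Degraded | x₁,x₂) ≈ 0.4929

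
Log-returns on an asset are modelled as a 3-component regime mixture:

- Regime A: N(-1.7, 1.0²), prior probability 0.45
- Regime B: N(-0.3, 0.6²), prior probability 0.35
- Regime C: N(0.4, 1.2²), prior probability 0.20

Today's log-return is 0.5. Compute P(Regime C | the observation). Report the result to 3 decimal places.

0.372

By Bayes' theorem, P(k | x) = π_k f_k(x) / Σ_j π_j f_j(x).
Normal densities:
  f_A = (1/(1.0·√(2π)))·exp(−(0.5−-1.7)²/(2·1.0²)) = 0.398942·exp(-2.42000) = 0.0354746
  f_B = (1/(0.6·√(2π)))·exp(−(0.5−-0.3)²/(2·0.6²)) = 0.664904·exp(-0.88889) = 0.27335
  f_C = (1/(1.2·√(2π)))·exp(−(0.5−0.4)²/(2·1.2²)) = 0.332452·exp(-0.00347) = 0.3313
Unnormalised posteriors:
  π_A·f_A = 0.45 × 0.0354746 = 0.0159636
  π_B·f_B = 0.35 × 0.27335 = 0.0956725
  π_C·f_C = 0.20 × 0.3313 = 0.0662599
Normaliser: 0.0159636 + 0.0956725 + 0.0662599 = 0.177896
P(Regime C | 0.5) ≈ 0.372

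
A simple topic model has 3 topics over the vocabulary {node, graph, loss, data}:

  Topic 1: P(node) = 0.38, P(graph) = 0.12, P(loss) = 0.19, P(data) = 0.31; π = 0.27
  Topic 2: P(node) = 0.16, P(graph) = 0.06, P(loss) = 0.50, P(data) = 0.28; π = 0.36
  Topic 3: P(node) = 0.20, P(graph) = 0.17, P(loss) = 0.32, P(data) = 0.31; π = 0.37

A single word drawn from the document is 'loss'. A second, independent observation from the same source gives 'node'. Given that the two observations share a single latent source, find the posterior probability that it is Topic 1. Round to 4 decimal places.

Posterior ∝ prior × likelihood, so P(k | x) ∝ w_k f_k(x); normalise over all components.
Since both observations come from the same component, the likelihood for component k is f_k(x₁)·f_k(x₂).
  p_1 = [0.19] × [0.38] = 0.0722
  p_2 = [0.5] × [0.16] = 0.08
  p_3 = [0.32] × [0.2] = 0.064
Weight by the priors:
  w_1·p_1 = 0.27 × 0.0722 = 0.019494
  w_2·p_2 = 0.36 × 0.08 = 0.0288
  w_3·p_3 = 0.37 × 0.064 = 0.02368
Normaliser: 0.019494 + 0.0288 + 0.02368 = 0.071974
P(Topic 1 | x₁,x₂) ≈ 0.2708

0.2708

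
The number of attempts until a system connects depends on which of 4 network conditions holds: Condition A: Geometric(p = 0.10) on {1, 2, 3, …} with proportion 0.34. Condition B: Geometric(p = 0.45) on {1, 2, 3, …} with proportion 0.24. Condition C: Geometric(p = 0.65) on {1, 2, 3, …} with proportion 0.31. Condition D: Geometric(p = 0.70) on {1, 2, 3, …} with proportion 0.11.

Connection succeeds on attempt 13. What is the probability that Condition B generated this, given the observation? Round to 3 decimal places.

Posterior ∝ prior × likelihood, so P(k | x) ∝ P(Z=k) f_k(x); normalise over all components.
Evaluate each component's likelihood at the observed value:
  L_A = 0.10·(1−0.10)^12 = 0.10·0.28243 = 0.028243
  L_B = 0.45·(1−0.45)^12 = 0.45·0.000766218 = 0.000344798
  L_C = 0.65·(1−0.65)^12 = 0.65·3.37922e-06 = 2.19649e-06
  L_D = 0.70·(1−0.70)^12 = 0.70·5.31441e-07 = 3.72009e-07
Weight by the priors:
  P(Z=A)·L_A = 0.34 × 0.028243 = 0.0096026
  P(Z=B)·L_B = 0.24 × 0.000344798 = 8.27515e-05
  P(Z=C)·L_C = 0.31 × 2.19649e-06 = 6.80913e-07
  P(Z=D)·L_D = 0.11 × 3.72009e-07 = 4.0921e-08
Evidence: 0.0096026 + 8.27515e-05 + 6.80913e-07 + 4.0921e-08 = 0.00968608
So the posterior for Condition B is 8.27515e-05 / 0.00968608 ≈ 0.009.

0.009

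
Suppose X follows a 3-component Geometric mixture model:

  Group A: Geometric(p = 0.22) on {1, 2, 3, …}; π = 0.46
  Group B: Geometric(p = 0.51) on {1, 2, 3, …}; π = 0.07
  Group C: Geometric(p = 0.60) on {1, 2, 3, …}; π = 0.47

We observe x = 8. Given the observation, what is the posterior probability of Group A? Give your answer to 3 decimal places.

0.962

The responsibility of component k is w_k f_k(x) divided by Σ_j w_j f_j(x).
Geometric probabilities:
  p_A = 0.22·(1−0.22)^7 = 0.22·0.175656 = 0.0386443
  p_B = 0.51·(1−0.51)^7 = 0.51·0.00678223 = 0.00345894
  p_C = 0.60·(1−0.60)^7 = 0.60·0.0016384 = 0.00098304
Prior × likelihood for each component:
  w_A·p_A = 0.46 × 0.0386443 = 0.0177764
  w_B·p_B = 0.07 × 0.00345894 = 0.000242126
  w_C·p_C = 0.47 × 0.00098304 = 0.000462029
Denominator: 0.0177764 + 0.000242126 + 0.000462029 = 0.0184805
P(Group A | data) ≈ 0.962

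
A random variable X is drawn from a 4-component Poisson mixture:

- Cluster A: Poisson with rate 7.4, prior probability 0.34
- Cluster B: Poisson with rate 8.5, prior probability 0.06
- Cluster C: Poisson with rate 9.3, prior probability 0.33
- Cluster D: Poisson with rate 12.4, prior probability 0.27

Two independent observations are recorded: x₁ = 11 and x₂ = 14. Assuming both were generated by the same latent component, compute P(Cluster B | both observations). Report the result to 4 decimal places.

By Bayes' theorem, P(k | x) = w_k f_k(x) / Σ_j w_j f_j(x).
Since both observations come from the same component, the likelihood for component k is f_k(x₁)·f_k(x₂).
  f_A = [e^(−7.4)·7.4^11/11! = 0.0557974] × [0.0103528] = 0.000577658
  f_B = [e^(−8.5)·8.5^11/11! = 0.0853001] × [0.0239858] = 0.00204599
  f_C = [e^(−9.3)·9.3^11/11! = 0.10309] × [0.0379677] = 0.0039141
  f_D = [e^(−12.4)·12.4^11/11! = 0.109959] × [0.0959939] = 0.0105554
Multiply by the mixture weights:
  w_A·f_A = 0.34 × 0.000577658 = 0.000196404
  w_B·f_B = 0.06 × 0.00204599 = 0.000122759
  w_C·f_C = 0.33 × 0.0039141 = 0.00129165
  w_D·f_D = 0.27 × 0.0105554 = 0.00284996
Normaliser: 0.000196404 + 0.000122759 + 0.00129165 + 0.00284996 = 0.00446078
P(Cluster B | x) ≈ 0.0275

0.0275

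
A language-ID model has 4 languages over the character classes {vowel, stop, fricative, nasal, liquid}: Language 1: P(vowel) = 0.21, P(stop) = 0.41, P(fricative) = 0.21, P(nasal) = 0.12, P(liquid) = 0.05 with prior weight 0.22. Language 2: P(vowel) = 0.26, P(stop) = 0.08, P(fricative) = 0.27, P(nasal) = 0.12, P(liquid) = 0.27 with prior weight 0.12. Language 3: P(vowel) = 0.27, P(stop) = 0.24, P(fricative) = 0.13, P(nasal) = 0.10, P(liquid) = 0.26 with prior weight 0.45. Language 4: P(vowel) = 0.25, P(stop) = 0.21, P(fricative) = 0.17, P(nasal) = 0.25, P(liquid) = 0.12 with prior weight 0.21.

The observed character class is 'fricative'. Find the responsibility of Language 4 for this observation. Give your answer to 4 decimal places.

0.2066

Apply Bayes' rule: the posterior for each component is proportional to its prior times its likelihood at x.
Component likelihoods at x = 'fricative':
  p_1 = P(fricative | comp) = 0.21
  p_2 = P(fricative | comp) = 0.27
  p_3 = P(fricative | comp) = 0.13
  p_4 = P(fricative | comp) = 0.17
Unnormalised posteriors:
  w_1·p_1 = 0.22 × 0.21 = 0.0462
  w_2·p_2 = 0.12 × 0.27 = 0.0324
  w_3·p_3 = 0.45 × 0.13 = 0.0585
  w_4·p_4 = 0.21 × 0.17 = 0.0357
Normaliser: 0.0462 + 0.0324 + 0.0585 + 0.0357 = 0.1728
So the posterior for Language 4 is 0.0357 / 0.1728 ≈ 0.2066.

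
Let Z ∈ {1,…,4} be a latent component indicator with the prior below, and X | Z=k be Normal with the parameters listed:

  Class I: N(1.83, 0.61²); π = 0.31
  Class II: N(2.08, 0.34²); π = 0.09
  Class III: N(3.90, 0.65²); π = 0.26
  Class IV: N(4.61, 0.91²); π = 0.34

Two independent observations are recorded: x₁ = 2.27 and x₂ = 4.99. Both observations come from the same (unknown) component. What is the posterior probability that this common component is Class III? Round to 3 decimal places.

Apply Bayes' rule: the posterior for each component is proportional to its prior times its likelihood at x.
Since both observations come from the same component, the likelihood for component k is f_k(x₁)·f_k(x₂).
  f_I = [0.504197] × [9.73332e-07] = 4.90751e-07
  f_II = [1.00374] × [1.45427e-16] = 1.4597e-16
  f_III = [0.0264522] × [0.15044] = 0.00397947
  f_IV = [0.0160708] × [0.401794] = 0.00645716
Multiply by the mixture weights:
  P(Z=I)·f_I = 0.31 × 4.90751e-07 = 1.52133e-07
  P(Z=II)·f_II = 0.09 × 1.4597e-16 = 1.31373e-17
  P(Z=III)·f_III = 0.26 × 0.00397947 = 0.00103466
  P(Z=IV)·f_IV = 0.34 × 0.00645716 = 0.00219543
Evidence: 1.52133e-07 + 1.31373e-17 + 0.00103466 + 0.00219543 = 0.00323025
So the posterior for Class III is 0.00103466 / 0.00323025 ≈ 0.320.

0.320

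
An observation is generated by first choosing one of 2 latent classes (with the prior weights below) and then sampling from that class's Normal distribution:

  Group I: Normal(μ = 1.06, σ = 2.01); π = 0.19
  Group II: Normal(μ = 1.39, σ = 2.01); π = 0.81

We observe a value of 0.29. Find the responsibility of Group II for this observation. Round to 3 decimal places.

Posterior ∝ prior × likelihood, so P(k | x) ∝ w_k f_k(x); normalise over all components.
Normal densities:
  p_I = 0.184436
  p_II = 0.170875
Weight by the priors:
  w_I·p_I = 0.19 × 0.184436 = 0.0350429
  w_II·p_II = 0.81 × 0.170875 = 0.138409
Evidence: 0.0350429 + 0.138409 = 0.173452
P(Group II | data) ≈ 0.798

0.798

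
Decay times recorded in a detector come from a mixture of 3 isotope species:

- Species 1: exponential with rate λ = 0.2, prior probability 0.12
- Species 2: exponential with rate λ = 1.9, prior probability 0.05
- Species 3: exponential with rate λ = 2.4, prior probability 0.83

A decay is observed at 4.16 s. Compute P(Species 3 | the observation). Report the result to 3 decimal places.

P(component k | x) = w_k·f_k(x) / marginal(x), where marginal(x) = Σ_j w_j·f_j(x).
Exponential densities:
  f_1 = 0.2·e^(−0.2·4.16) = 0.2·e^(−0.8320) = 0.0870356
  f_2 = 1.9·e^(−1.9·4.16) = 1.9·e^(−7.9040) = 0.000701601
  f_3 = 2.4·e^(−2.4·4.16) = 2.4·e^(−9.9840) = 0.000110717
Unnormalised posteriors:
  w_1·f_1 = 0.12 × 0.0870356 = 0.0104443
  w_2·f_2 = 0.05 × 0.000701601 = 3.508e-05
  w_3·f_3 = 0.83 × 0.000110717 = 9.18953e-05
Evidence: 0.0104443 + 3.508e-05 + 9.18953e-05 = 0.0105712
P(Species 3 | 4.16 s) = 9.18953e-05 / 0.0105712 ≈ 0.009

0.009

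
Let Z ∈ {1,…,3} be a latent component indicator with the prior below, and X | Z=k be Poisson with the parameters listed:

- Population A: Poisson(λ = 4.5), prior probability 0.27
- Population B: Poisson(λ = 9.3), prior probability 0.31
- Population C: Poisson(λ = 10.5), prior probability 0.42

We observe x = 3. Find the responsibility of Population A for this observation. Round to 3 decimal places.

0.883

Apply Bayes' rule: the posterior for each component is proportional to its prior times its likelihood at x.
Evaluate each component's likelihood at the observed value:
  p_A = 0.168718
  p_B = 0.0122563
  p_C = 0.00531281
Multiply by the mixture weights:
  P(Z=A)·p_A = 0.27 × 0.168718 = 0.0455538
  P(Z=B)·p_B = 0.31 × 0.0122563 = 0.00379945
  P(Z=C)·p_C = 0.42 × 0.00531281 = 0.00223138
Denominator: 0.0455538 + 0.00379945 + 0.00223138 = 0.0515847
So the posterior for Population A is 0.0455538 / 0.0515847 ≈ 0.883.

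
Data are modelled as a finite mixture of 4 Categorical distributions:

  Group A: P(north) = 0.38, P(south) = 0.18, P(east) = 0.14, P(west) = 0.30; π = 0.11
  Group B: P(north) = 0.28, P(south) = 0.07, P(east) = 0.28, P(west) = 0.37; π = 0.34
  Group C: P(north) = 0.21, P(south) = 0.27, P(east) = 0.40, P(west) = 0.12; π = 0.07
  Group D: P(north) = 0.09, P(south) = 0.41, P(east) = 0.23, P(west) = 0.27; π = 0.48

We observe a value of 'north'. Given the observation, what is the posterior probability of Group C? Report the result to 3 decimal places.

By Bayes' theorem, P(k | x) = P(Z=k) f_k(x) / Σ_j P(Z=j) f_j(x).
Evaluate each component's likelihood at the observed value:
  L_A = 0.38
  L_B = 0.28
  L_C = 0.21
  L_D = 0.09
Weight by the priors:
  P(Z=A)·L_A = 0.11 × 0.38 = 0.0418
  P(Z=B)·L_B = 0.34 × 0.28 = 0.0952
  P(Z=C)·L_C = 0.07 × 0.21 = 0.0147
  P(Z=D)·L_D = 0.48 × 0.09 = 0.0432
Normaliser: 0.0418 + 0.0952 + 0.0147 + 0.0432 = 0.1949
So the posterior for Group C is 0.0147 / 0.1949 ≈ 0.075.

0.075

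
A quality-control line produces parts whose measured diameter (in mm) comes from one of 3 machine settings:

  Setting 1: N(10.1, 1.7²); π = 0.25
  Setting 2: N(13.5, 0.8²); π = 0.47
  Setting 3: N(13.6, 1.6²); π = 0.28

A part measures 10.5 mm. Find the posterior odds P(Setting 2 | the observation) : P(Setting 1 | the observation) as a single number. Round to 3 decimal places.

Since P(k|x) ∝ w_k f_k(x), the posterior odds are w_i f_i(x) / (w_j f_j(x)).
Normal densities:
  L_1 = (1/(1.7·√(2π)))·exp(−(10.5−10.1)²/(2·1.7²)) = 0.234672·exp(-0.02768) = 0.228265
  L_2 = (1/(0.8·√(2π)))·exp(−(10.5−13.5)²/(2·0.8²)) = 0.498678·exp(-7.03125) = 0.000440745
  L_3 = (1/(1.6·√(2π)))·exp(−(10.5−13.6)²/(2·1.6²)) = 0.249339·exp(-1.87695) = 0.0381628
0.00020715 / 0.0570662 ≈ 0.004

0.004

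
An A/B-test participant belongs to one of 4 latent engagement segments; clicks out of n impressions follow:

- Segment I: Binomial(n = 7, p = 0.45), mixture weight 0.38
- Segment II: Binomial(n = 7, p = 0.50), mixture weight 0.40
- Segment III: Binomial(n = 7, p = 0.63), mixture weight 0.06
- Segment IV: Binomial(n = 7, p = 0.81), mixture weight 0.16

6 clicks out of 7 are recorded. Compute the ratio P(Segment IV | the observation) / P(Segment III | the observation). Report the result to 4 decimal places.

6.1857

Since P(k|x) ∝ π_k f_k(x), the posterior odds are π_i f_i(x) / (π_j f_j(x)).
Evaluate each component's likelihood at the observed value:
  f_I = C(7,6)·0.45^6·0.55^1 = 7·0.00830377·0.55 = 0.0319695
  f_II = C(7,6)·0.50^6·0.50^1 = 7·0.015625·0.5 = 0.0546875
  f_III = C(7,6)·0.63^6·0.37^1 = 7·0.0625235·0.37 = 0.161936
  f_IV = C(7,6)·0.81^6·0.19^1 = 7·0.28243·0.19 = 0.375631
0.060101 / 0.00971615 ≈ 6.1857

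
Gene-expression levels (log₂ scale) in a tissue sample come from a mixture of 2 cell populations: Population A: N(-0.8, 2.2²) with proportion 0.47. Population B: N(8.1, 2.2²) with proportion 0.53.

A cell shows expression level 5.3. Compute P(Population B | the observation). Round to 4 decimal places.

0.9591

P(component k | x) = w_k·f_k(x) / marginal(x), where marginal(x) = Σ_j w_j·f_j(x).
Normal densities:
  p_A = 0.003882
  p_B = 0.0806761
Unnormalised posteriors:
  w_A·p_A = 0.47 × 0.003882 = 0.00182454
  w_B·p_B = 0.53 × 0.0806761 = 0.0427583
Denominator: 0.00182454 + 0.0427583 = 0.0445829
Responsibility of Population B: 0.0427583 / 0.0445829 ≈ 0.9591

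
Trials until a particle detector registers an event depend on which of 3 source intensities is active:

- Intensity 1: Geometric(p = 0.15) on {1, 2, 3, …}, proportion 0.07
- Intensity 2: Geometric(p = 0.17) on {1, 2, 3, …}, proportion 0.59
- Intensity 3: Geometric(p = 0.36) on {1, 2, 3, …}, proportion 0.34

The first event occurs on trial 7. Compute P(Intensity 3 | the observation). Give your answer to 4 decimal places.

0.1862

Posterior ∝ prior × likelihood, so P(k | x) ∝ w_k f_k(x); normalise over all components.
Evaluate each component's likelihood at the observed value:
  p_1 = 0.0565724
  p_2 = 0.0555799
  p_3 = 0.024739
Weight by the priors:
  w_1·p_1 = 0.07 × 0.0565724 = 0.00396007
  w_2·p_2 = 0.59 × 0.0555799 = 0.0327921
  w_3·p_3 = 0.34 × 0.024739 = 0.00841126
Evidence: 0.00396007 + 0.0327921 + 0.00841126 = 0.0451635
So the posterior for Intensity 3 is 0.00841126 / 0.0451635 ≈ 0.1862.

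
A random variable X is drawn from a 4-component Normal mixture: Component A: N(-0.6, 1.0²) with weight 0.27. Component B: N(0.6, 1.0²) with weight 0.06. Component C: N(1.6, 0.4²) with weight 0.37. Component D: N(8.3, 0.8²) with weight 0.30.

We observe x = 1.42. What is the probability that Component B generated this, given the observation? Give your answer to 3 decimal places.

Posterior ∝ prior × likelihood, so P(k | x) ∝ π_k f_k(x); normalise over all components.
Normal densities:
  L_A = (1/(1.0·√(2π)))·exp(−(1.42−-0.6)²/(2·1.0²)) = 0.398942·exp(-2.04020) = 0.0518636
  L_B = (1/(1.0·√(2π)))·exp(−(1.42−0.6)²/(2·1.0²)) = 0.398942·exp(-0.33620) = 0.285036
  L_C = (1/(0.4·√(2π)))·exp(−(1.42−1.6)²/(2·0.4²)) = 0.997356·exp(-0.10125) = 0.901317
  L_D = (1/(0.8·√(2π)))·exp(−(1.42−8.3)²/(2·0.8²)) = 0.498678·exp(-36.98000) = 4.3412e-17
Multiply by the mixture weights:
  π_A·L_A = 0.27 × 0.0518636 = 0.0140032
  π_B·L_B = 0.06 × 0.285036 = 0.0171022
  π_C·L_C = 0.37 × 0.901317 = 0.333487
  π_D·L_D = 0.30 × 4.3412e-17 = 1.30236e-17
Marginal: 0.0140032 + 0.0171022 + 0.333487 + 1.30236e-17 = 0.364593
So the posterior for Component B is 0.0171022 / 0.364593 ≈ 0.047.

0.047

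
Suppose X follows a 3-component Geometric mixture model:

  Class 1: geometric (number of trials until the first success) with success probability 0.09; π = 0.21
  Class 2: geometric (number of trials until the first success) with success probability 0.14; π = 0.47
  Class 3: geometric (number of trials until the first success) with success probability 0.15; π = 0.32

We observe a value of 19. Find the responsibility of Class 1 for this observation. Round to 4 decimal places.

By Bayes' theorem, P(k | x) = π_k f_k(x) / Σ_j π_j f_j(x).
Component likelihoods at x = 19:
  L_1 = 0.0164812
  L_2 = 0.00927044
  L_3 = 0.00804696
Multiply by the mixture weights:
  π_1·L_1 = 0.21 × 0.0164812 = 0.00346104
  π_2·L_2 = 0.47 × 0.00927044 = 0.0043571
  π_3·L_3 = 0.32 × 0.00804696 = 0.00257503
Evidence: 0.00346104 + 0.0043571 + 0.00257503 = 0.0103932
P(Class 1 | 19) = 0.00346104 / 0.0103932 ≈ 0.3330

0.3330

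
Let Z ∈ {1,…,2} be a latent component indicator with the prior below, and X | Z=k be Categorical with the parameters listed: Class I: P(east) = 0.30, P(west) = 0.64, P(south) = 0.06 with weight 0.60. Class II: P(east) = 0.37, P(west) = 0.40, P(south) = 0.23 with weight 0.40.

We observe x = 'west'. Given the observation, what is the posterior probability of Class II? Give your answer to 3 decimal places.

0.294

The responsibility of component k is w_k f_k(x) divided by Σ_j w_j f_j(x).
Component likelihoods at x = 'west':
  f_I = P(west | comp) = 0.64
  f_II = P(west | comp) = 0.40
Multiply by the mixture weights:
  w_I·f_I = 0.60 × 0.64 = 0.384
  w_II·f_II = 0.40 × 0.4 = 0.16
Denominator: 0.384 + 0.16 = 0.544
P(Class II | data) = 0.16 / 0.544 ≈ 0.294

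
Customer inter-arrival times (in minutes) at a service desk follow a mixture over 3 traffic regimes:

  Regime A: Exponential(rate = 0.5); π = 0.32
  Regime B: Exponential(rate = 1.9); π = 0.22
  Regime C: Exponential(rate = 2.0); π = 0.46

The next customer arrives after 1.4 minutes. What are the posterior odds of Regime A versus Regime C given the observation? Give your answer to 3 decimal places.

1.420

Since P(k|x) ∝ P(Z=k) f_k(x), the posterior odds are P(Z=i) f_i(x) / (P(Z=j) f_j(x)).
Component likelihoods at x = 1.4 minutes:
  L_A = 0.248293
  L_B = 0.132902
  L_C = 0.12162
Odds = (0.32/0.46) × (0.248293/0.12162) = 0.695652 × 2.04154 ≈ 1.420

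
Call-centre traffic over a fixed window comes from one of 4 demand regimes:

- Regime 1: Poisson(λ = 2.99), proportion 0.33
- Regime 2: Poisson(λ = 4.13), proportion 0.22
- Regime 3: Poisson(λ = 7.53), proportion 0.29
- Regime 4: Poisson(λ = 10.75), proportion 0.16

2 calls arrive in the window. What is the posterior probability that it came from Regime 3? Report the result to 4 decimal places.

By Bayes' theorem, P(k | x) = π_k f_k(x) / Σ_j π_j f_j(x).
Component likelihoods at x = 2 calls:
  f_1 = e^(−2.99)·2.99^2/2! = 0.224787
  f_2 = e^(−4.13)·4.13^2/2! = 0.137162
  f_3 = e^(−7.53)·7.53^2/2! = 0.0152168
  f_4 = e^(−10.75)·10.75^2/2! = 0.00123914
Unnormalised posteriors:
  π_1·f_1 = 0.33 × 0.224787 = 0.0741798
  π_2·f_2 = 0.22 × 0.137162 = 0.0301756
  π_3·f_3 = 0.29 × 0.0152168 = 0.00441286
  π_4·f_4 = 0.16 × 0.00123914 = 0.000198263
Sum: 0.0741798 + 0.0301756 + 0.00441286 + 0.000198263 = 0.108967
Responsibility of Regime 3: 0.00441286 / 0.108967 ≈ 0.0405

0.0405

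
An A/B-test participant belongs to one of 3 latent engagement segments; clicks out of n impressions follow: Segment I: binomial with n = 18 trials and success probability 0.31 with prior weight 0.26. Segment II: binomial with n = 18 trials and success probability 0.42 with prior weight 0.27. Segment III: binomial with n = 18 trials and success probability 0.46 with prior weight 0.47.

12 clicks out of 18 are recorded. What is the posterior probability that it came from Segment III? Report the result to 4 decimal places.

By Bayes' theorem, P(k | x) = P(Z=k) f_k(x) / Σ_j P(Z=j) f_j(x).
Binomial probabilities:
  p_I = C(18,12)·0.31^12·0.69^6 = 18564·7.87663e-07·0.107918 = 0.001578
  p_II = C(18,12)·0.42^12·0.58^6 = 18564·3.01295e-05·0.0380687 = 0.0212927
  p_III = C(18,12)·0.46^12·0.54^6 = 18564·8.97623e-05·0.0247949 = 0.0413169
Multiply by the mixture weights:
  P(Z=I)·p_I = 0.26 × 0.001578 = 0.000410279
  P(Z=II)·p_II = 0.27 × 0.0212927 = 0.00574903
  P(Z=III)·p_III = 0.47 × 0.0413169 = 0.019419
Sum: 0.000410279 + 0.00574903 + 0.019419 = 0.0255783
Responsibility of Segment III: 0.019419 / 0.0255783 ≈ 0.7592

0.7592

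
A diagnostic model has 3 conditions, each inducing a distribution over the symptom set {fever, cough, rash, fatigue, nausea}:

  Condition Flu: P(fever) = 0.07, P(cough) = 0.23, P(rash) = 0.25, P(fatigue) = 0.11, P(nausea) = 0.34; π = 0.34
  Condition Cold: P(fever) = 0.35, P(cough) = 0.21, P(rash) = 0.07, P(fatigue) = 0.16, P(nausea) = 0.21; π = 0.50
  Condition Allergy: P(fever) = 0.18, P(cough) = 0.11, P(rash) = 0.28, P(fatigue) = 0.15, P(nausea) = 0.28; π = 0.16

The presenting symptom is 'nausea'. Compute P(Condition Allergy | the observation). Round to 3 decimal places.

Posterior ∝ prior × likelihood, so P(k | x) ∝ w_k f_k(x); normalise over all components.
Evaluate each component's likelihood at the observed value:
  f_Flu = P(nausea | comp) = 0.34
  f_Cold = P(nausea | comp) = 0.21
  f_Allergy = P(nausea | comp) = 0.28
Multiply by the mixture weights:
  w_Flu·f_Flu = 0.34 × 0.34 = 0.1156
  w_Cold·f_Cold = 0.50 × 0.21 = 0.105
  w_Allergy·f_Allergy = 0.16 × 0.28 = 0.0448
Marginal: 0.1156 + 0.105 + 0.0448 = 0.2654
P(Condition Allergy | data) ≈ 0.169

0.169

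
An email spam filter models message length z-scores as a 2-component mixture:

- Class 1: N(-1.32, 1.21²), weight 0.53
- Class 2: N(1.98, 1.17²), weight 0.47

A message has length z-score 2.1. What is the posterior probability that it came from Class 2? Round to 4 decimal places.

0.9802

Apply Bayes' rule: the posterior for each component is proportional to its prior times its likelihood at x.
Component likelihoods at x = 2.1:
  p_1 = 0.00607266
  p_2 = 0.339188
Weight by the priors:
  π_1·p_1 = 0.53 × 0.00607266 = 0.00321851
  π_2·p_2 = 0.47 × 0.339188 = 0.159418
Evidence: 0.00321851 + 0.159418 = 0.162637
P(Class 2 | 2.1) = 0.159418 / 0.162637 ≈ 0.9802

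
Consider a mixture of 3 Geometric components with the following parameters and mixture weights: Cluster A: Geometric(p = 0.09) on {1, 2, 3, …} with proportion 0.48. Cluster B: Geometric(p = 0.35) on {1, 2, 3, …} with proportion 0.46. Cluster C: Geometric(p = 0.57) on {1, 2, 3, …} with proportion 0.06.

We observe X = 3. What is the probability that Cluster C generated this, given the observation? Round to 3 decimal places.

The responsibility of component k is π_k f_k(x) divided by Σ_j π_j f_j(x).
Evaluate each component's likelihood at the observed value:
  f_A = 0.074529
  f_B = 0.147875
  f_C = 0.105393
Prior × likelihood for each component:
  π_A·f_A = 0.48 × 0.074529 = 0.0357739
  π_B·f_B = 0.46 × 0.147875 = 0.0680225
  π_C·f_C = 0.06 × 0.105393 = 0.00632358
Normaliser: 0.0357739 + 0.0680225 + 0.00632358 = 0.11012
So the posterior for Cluster C is 0.00632358 / 0.11012 ≈ 0.057.

0.057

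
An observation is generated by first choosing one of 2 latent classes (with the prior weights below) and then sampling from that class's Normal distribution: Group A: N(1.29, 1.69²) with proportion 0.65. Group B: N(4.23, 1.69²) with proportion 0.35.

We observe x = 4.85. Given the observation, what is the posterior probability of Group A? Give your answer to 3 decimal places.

Apply Bayes' rule: the posterior for each component is proportional to its prior times its likelihood at x.
Normal densities:
  L_A = 0.0256719
  L_B = 0.220698
Weight by the priors:
  π_A·L_A = 0.65 × 0.0256719 = 0.0166868
  π_B·L_B = 0.35 × 0.220698 = 0.0772442
Evidence: 0.0166868 + 0.0772442 = 0.0939309
So the posterior for Group A is 0.0166868 / 0.0939309 ≈ 0.178.

0.178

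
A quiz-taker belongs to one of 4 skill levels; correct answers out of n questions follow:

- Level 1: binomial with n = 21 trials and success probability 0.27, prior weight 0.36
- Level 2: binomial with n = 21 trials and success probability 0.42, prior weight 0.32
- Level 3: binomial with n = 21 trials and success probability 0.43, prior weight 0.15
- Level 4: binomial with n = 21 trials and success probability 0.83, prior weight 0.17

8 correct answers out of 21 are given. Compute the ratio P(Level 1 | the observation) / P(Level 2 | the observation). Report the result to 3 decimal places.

Posterior odds = (π_i f_i(x)) / (π_j f_j(x)); the normalising sum cancels.
Binomial probabilities:
  f_1 = C(21,8)·0.27^8·0.73^13 = 203490·2.8243e-05·0.0167185 = 0.0960838
  f_2 = C(21,8)·0.42^8·0.58^13 = 203490·0.000968265·0.000840551 = 0.165616
  f_3 = C(21,8)·0.43^8·0.57^13 = 203490·0.00116882·0.00067046 = 0.159464
  f_4 = C(21,8)·0.83^8·0.17^13 = 203490·0.225229·9.90458e-11 = 4.53946e-06
0.0345902 / 0.052997 ≈ 0.653

0.653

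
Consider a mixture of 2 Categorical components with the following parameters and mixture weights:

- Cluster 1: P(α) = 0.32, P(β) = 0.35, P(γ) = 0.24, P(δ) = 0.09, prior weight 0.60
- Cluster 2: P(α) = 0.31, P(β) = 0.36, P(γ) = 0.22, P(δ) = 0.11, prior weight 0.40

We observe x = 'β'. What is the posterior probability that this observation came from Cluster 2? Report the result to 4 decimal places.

0.4068

P(component k | x) = π_k·f_k(x) / marginal(x), where marginal(x) = Σ_j π_j·f_j(x).
Component likelihoods at x = 'β':
  p_1 = 0.35
  p_2 = 0.36
Prior × likelihood for each component:
  π_1·p_1 = 0.60 × 0.35 = 0.21
  π_2·p_2 = 0.40 × 0.36 = 0.144
Normaliser: 0.21 + 0.144 = 0.354
So the posterior for Cluster 2 is 0.144 / 0.354 ≈ 0.4068.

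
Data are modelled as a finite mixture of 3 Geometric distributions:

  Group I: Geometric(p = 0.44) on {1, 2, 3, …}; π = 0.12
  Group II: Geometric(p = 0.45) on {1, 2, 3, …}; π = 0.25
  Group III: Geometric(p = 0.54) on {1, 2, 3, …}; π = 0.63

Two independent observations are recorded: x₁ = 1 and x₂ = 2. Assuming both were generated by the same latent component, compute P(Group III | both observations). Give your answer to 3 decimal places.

Apply Bayes' rule: the posterior for each component is proportional to its prior times its likelihood at x.
Since both observations come from the same component, the likelihood for component k is f_k(x₁)·f_k(x₂).
  p_I = [0.44·(1−0.44)^0 = 0.44·1 = 0.44] × [0.2464] = 0.108416
  p_II = [0.45·(1−0.45)^0 = 0.45·1 = 0.45] × [0.2475] = 0.111375
  p_III = [0.54·(1−0.54)^0 = 0.54·1 = 0.54] × [0.2484] = 0.134136
Multiply by the mixture weights:
  w_I·p_I = 0.12 × 0.108416 = 0.0130099
  w_II·p_II = 0.25 × 0.111375 = 0.0278438
  w_III·p_III = 0.63 × 0.134136 = 0.0845057
Marginal: 0.0130099 + 0.0278438 + 0.0845057 = 0.125359
So the posterior for Group III is 0.0845057 / 0.125359 ≈ 0.674.

0.674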